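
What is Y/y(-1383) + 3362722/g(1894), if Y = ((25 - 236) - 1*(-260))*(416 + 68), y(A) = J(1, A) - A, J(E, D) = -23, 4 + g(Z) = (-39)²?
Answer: 1152319773/515780 ≈ 2234.1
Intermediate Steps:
g(Z) = 1517 (g(Z) = -4 + (-39)² = -4 + 1521 = 1517)
y(A) = -23 - A
Y = 23716 (Y = (-211 + 260)*484 = 49*484 = 23716)
Y/y(-1383) + 3362722/g(1894) = 23716/(-23 - 1*(-1383)) + 3362722/1517 = 23716/(-23 + 1383) + 3362722*(1/1517) = 23716/1360 + 3362722/1517 = 23716*(1/1360) + 3362722/1517 = 5929/340 + 3362722/1517 = 1152319773/515780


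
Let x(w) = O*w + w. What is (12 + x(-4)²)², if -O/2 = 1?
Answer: 784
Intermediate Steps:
O = -2 (O = -2*1 = -2)
x(w) = -w (x(w) = -2*w + w = -w)
(12 + x(-4)²)² = (12 + (-1*(-4))²)² = (12 + 4²)² = (12 + 16)² = 28² = 784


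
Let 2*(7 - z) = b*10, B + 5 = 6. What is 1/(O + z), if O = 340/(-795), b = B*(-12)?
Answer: 159/10585 ≈ 0.015021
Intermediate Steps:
B = 1 (B = -5 + 6 = 1)
b = -12 (b = 1*(-12) = -12)
z = 67 (z = 7 - (-6)*10 = 7 - ½*(-120) = 7 + 60 = 67)
O = -68/159 (O = 340*(-1/795) = -68/159 ≈ -0.42767)
1/(O + z) = 1/(-68/159 + 67) = 1/(10585/159) = 159/10585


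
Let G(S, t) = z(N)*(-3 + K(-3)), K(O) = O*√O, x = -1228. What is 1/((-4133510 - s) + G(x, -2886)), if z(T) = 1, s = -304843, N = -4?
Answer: I/(-3828670*I + 3*√3) ≈ -2.6119e-7 + 3.5448e-13*I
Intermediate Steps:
K(O) = O^(3/2)
G(S, t) = -3 - 3*I*√3 (G(S, t) = 1*(-3 + (-3)^(3/2)) = 1*(-3 - 3*I*√3) = -3 - 3*I*√3)
1/((-4133510 - s) + G(x, -2886)) = 1/((-4133510 - 1*(-304843)) + (-3 - 3*I*√3)) = 1/((-4133510 + 304843) + (-3 - 3*I*√3)) = 1/(-3828667 + (-3 - 3*I*√3)) = 1/(-3828670 - 3*I*√3)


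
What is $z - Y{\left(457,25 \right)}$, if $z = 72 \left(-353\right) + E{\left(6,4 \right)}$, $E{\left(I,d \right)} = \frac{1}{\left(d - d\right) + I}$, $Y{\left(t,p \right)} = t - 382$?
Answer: $- \frac{152945}{6} \approx -25491.0$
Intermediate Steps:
$Y{\left(t,p \right)} = -382 + t$
$E{\left(I,d \right)} = \frac{1}{I}$ ($E{\left(I,d \right)} = \frac{1}{0 + I} = \frac{1}{I}$)
$z = - \frac{152495}{6}$ ($z = 72 \left(-353\right) + \frac{1}{6} = -25416 + \frac{1}{6} = - \frac{152495}{6} \approx -25416.0$)
$z - Y{\left(457,25 \right)} = - \frac{152495}{6} - \left(-382 + 457\right) = - \frac{152495}{6} - 75 = - \frac{152945}{6}$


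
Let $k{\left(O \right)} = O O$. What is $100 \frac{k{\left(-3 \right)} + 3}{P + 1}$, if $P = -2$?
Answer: $-1200$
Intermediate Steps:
$k{\left(O \right)} = O^{2}$
$100 \frac{k{\left(-3 \right)} + 3}{P + 1} = 100 \frac{\left(-3\right)^{2} + 3}{-2 + 1} = 100 \frac{9 + 3}{-1} = 100 \cdot 12 \left(-1\right) = 100 \left(-12\right) = -1200$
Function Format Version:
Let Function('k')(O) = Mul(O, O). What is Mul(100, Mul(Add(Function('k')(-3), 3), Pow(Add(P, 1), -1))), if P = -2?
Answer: -1200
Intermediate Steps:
Function('k')(O) = Pow(O, 2)
Mul(100, Mul(Add(Function('k')(-3), 3), Pow(Add(P, 1), -1))) = Mul(100, Mul(Add(Pow(-3, 2), 3), Pow(Add(-2, 1), -1))) = Mul(100, Mul(Add(9, 3), Pow(-1, -1))) = Mul(100, Mul(12, -1)) = Mul(100, -12) = -1200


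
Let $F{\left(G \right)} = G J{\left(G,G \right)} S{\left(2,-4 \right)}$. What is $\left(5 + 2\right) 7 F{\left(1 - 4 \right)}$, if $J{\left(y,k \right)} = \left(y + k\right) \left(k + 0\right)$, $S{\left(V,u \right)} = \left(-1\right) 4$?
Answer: $10584$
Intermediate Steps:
$S{\left(V,u \right)} = -4$
$J{\left(y,k \right)} = k \left(k + y\right)$ ($J{\left(y,k \right)} = \left(k + y\right) k = k \left(k + y\right)$)
$F{\left(G \right)} = - 8 G^{3}$ ($F{\left(G \right)} = G G \left(G + G\right) \left(-4\right) = G G 2 G \left(-4\right) = G 2 G^{2} \left(-4\right) = 2 G^{3} \left(-4\right) = - 8 G^{3}$)
$\left(5 + 2\right) 7 F{\left(1 - 4 \right)} = \left(5 + 2\right) 7 \left(- 8 \left(1 - 4\right)^{3}\right) = 7 \cdot 7 \left(- 8 \left(-3\right)^{3}\right) = 49 \left(\left(-8\right) \left(-27\right)\right) = 49 \cdot 216 = 10584$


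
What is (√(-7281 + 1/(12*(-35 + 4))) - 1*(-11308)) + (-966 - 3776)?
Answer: 6566 + I*√251893569/186 ≈ 6566.0 + 85.329*I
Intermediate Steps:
(√(-7281 + 1/(12*(-35 + 4))) - 1*(-11308)) + (-966 - 3776) = (√(-7281 + 1/(12*(-31))) + 11308) - 4742 = (√(-7281 + 1/(-372)) + 11308) - 4742 = (√(-7281 - 1/372) + 11308) - 4742 = (√(-2708533/372) + 11308) - 4742 = (I*√251893569/186 + 11308) - 4742 = (11308 + I*√251893569/186) - 4742 = 6566 + I*√251893569/186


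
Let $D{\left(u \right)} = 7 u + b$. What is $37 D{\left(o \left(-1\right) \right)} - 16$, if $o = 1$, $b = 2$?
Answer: $-201$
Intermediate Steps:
$D{\left(u \right)} = 2 + 7 u$ ($D{\left(u \right)} = 7 u + 2 = 2 + 7 u$)
$37 D{\left(o \left(-1\right) \right)} - 16 = 37 \left(2 + 7 \cdot 1 \left(-1\right)\right) - 16 = 37 \left(2 + 7 \left(-1\right)\right) - 16 = 37 \left(2 - 7\right) - 16 = 37 \left(-5\right) - 16 = -185 - 16 = -201$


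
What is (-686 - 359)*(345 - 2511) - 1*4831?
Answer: 2258639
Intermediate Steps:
(-686 - 359)*(345 - 2511) - 1*4831 = -1045*(-2166) - 4831 = 2263470 - 4831 = 2258639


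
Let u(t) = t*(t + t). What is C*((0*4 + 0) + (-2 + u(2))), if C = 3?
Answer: 18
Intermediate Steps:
u(t) = 2*t**2 (u(t) = t*(2*t) = 2*t**2)
C*((0*4 + 0) + (-2 + u(2))) = 3*((0*4 + 0) + (-2 + 2*2**2)) = 3*((0 + 0) + (-2 + 2*4)) = 3*(0 + (-2 + 8)) = 3*(0 + 6) = 3*6 = 18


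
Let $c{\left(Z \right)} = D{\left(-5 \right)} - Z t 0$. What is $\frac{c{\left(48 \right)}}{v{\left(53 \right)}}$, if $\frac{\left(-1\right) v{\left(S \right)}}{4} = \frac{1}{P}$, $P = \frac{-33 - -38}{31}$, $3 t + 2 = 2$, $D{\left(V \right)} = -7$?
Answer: $\frac{35}{124} \approx 0.28226$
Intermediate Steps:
$t = 0$ ($t = - \frac{2}{3} + \frac{1}{3} \cdot 2 = - \frac{2}{3} + \frac{2}{3} = 0$)
$P = \frac{5}{31}$ ($P = \left(-33 + 38\right) \frac{1}{31} = 5 \cdot \frac{1}{31} = \frac{5}{31} \approx 0.16129$)
$v{\left(S \right)} = - \frac{124}{5}$ ($v{\left(S \right)} = - \frac{4}{\frac{5}{31}} = \left(-4\right) \frac{31}{5} = - \frac{124}{5}$)
$c{\left(Z \right)} = -7$ ($c{\left(Z \right)} = -7 - Z 0 \cdot 0 = -7 - 0 \cdot 0 = -7 - 0 = -7 + 0 = -7$)
$\frac{c{\left(48 \right)}}{v{\left(53 \right)}} = - \frac{7}{- \frac{124}{5}} = \left(-7\right) \left(- \frac{5}{124}\right) = \frac{35}{124}$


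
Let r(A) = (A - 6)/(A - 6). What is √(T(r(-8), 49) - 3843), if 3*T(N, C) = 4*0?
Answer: 3*I*√427 ≈ 61.992*I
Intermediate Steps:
r(A) = 1 (r(A) = (-6 + A)/(-6 + A) = 1)
T(N, C) = 0 (T(N, C) = (4*0)/3 = (⅓)*0 = 0)
√(T(r(-8), 49) - 3843) = √(0 - 3843) = √(-3843) = 3*I*√427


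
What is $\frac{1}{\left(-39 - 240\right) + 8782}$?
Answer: $\frac{1}{8503} \approx 0.00011761$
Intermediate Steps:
$\frac{1}{\left(-39 - 240\right) + 8782} = \frac{1}{-279 + 8782} = \frac{1}{8503}$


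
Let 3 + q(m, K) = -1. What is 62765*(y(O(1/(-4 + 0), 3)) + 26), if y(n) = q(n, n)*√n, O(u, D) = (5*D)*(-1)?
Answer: 1631890 - 251060*I*√15 ≈ 1.6319e+6 - 9.7235e+5*I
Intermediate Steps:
O(u, D) = -5*D
q(m, K) = -4 (q(m, K) = -3 - 1 = -4)
y(n) = -4*√n
62765*(y(O(1/(-4 + 0), 3)) + 26) = 62765*(-4*I*√15 + 26) = 62765*(26 - 4*I*√15) = 1631890 - 251060*I*√15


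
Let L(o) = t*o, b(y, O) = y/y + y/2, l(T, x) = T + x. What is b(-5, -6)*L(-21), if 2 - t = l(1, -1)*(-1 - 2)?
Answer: 63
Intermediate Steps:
b(y, O) = 1 + y/2 (b(y, O) = 1 + y*(1/2) = 1 + y/2)
t = 2 (t = 2 - (1 - 1)*(-1 - 2) = 2 - 0*(-3) = 2 - 1*0 = 2 + 0 = 2)
L(o) = 2*o
b(-5, -6)*L(-21) = (1 + (1/2)*(-5))*(2*(-21)) = (1 - 5/2)*(-42) = -3/2*(-42) = 63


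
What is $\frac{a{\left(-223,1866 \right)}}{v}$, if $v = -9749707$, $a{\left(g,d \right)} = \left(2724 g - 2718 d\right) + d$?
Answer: $\frac{5677374}{9749707} \approx 0.58231$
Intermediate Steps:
$a{\left(g,d \right)} = - 2717 d + 2724 g$ ($a{\left(g,d \right)} = \left(- 2718 d + 2724 g\right) + d = - 2717 d + 2724 g$)
$\frac{a{\left(-223,1866 \right)}}{v} = \frac{\left(-2717\right) 1866 + 2724 \left(-223\right)}{-9749707} = \left(-5069922 - 607452\right) \left(- \frac{1}{9749707}\right) = \left(-5677374\right) \left(- \frac{1}{9749707}\right) = \frac{5677374}{9749707}$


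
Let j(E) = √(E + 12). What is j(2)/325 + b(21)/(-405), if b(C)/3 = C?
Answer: -7/45 + √14/325 ≈ -0.14404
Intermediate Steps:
b(C) = 3*C
j(E) = √(12 + E)
j(2)/325 + b(21)/(-405) = √(12 + 2)/325 + (3*21)/(-405) = √14*(1/325) + 63*(-1/405) = √14/325 - 7/45 = -7/45 + √14/325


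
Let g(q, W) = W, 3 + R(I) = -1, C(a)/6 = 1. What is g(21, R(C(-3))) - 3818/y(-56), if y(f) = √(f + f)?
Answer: -4 + 1909*I*√7/14 ≈ -4.0 + 360.77*I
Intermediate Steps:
C(a) = 6 (C(a) = 6*1 = 6)
R(I) = -4 (R(I) = -3 - 1 = -4)
y(f) = √2*√f (y(f) = √(2*f) = √2*√f)
g(21, R(C(-3))) - 3818/y(-56) = -4 - 3818/(√2*√(-56)) = -4 - 3818/(√2*(2*I*√14)) = -4 - 3818/(4*I*√7) = -4 - 3818*(-I*√7/28) = -4 - (-1909)*I*√7/14 = -4 + 1909*I*√7/14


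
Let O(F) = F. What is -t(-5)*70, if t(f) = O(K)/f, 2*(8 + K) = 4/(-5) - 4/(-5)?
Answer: -112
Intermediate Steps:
K = -8 (K = -8 + (4/(-5) - 4/(-5))/2 = -8 + (4*(-1/5) - 4*(-1/5))/2 = -8 + (-4/5 + 4/5)/2 = -8 + (1/2)*0 = -8 + 0 = -8)
t(f) = -8/f
-t(-5)*70 = -(-8)/(-5)*70 = -(-8)*(-1)/5*70 = -1*8/5*70 = -8/5*70 = -112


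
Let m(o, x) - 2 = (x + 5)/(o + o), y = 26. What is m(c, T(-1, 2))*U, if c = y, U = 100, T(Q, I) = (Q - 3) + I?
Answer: 2675/13 ≈ 205.77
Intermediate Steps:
T(Q, I) = -3 + I + Q (T(Q, I) = (-3 + Q) + I = -3 + I + Q)
c = 26
m(o, x) = 2 + (5 + x)/(2*o) (m(o, x) = 2 + (x + 5)/(o + o) = 2 + (5 + x)/((2*o)) = 2 + (5 + x)*(1/(2*o)) = 2 + (5 + x)/(2*o))
m(c, T(-1, 2))*U = ((1/2)*(5 + (-3 + 2 - 1) + 4*26)/26)*100 = ((1/2)*(1/26)*(5 - 2 + 104))*100 = ((1/2)*(1/26)*107)*100 = (107/52)*100 = 2675/13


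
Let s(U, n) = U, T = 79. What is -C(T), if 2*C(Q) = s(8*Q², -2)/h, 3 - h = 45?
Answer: 12482/21 ≈ 594.38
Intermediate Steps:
h = -42 (h = 3 - 1*45 = 3 - 45 = -42)
C(Q) = -2*Q²/21 (C(Q) = ((8*Q²)/(-42))/2 = ((8*Q²)*(-1/42))/2 = (-4*Q²/21)/2 = -2*Q²/21)
-C(T) = -(-2)*79²/21 = -(-2)*6241/21 = -1*(-12482/21) = 12482/21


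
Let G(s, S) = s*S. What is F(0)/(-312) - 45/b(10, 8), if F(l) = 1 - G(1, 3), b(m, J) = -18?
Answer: 391/156 ≈ 2.5064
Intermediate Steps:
G(s, S) = S*s
F(l) = -2 (F(l) = 1 - 3 = -2)
F(0)/(-312) - 45/b(10, 8) = -2/(-312) - 45/(-18) = -2*(-1/312) - 45*(-1/18) = 1/156 + 5/2 = 391/156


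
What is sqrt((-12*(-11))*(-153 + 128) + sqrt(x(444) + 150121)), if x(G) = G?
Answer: sqrt(-3300 + sqrt(150565)) ≈ 53.963*I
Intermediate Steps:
sqrt((-12*(-11))*(-153 + 128) + sqrt(x(444) + 150121)) = sqrt((-12*(-11))*(-153 + 128) + sqrt(444 + 150121)) = sqrt(132*(-25) + sqrt(150565)) = sqrt(-3300 + sqrt(150565))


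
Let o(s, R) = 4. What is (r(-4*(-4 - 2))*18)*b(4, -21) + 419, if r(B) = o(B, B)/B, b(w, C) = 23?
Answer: 488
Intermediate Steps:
r(B) = 4/B
(r(-4*(-4 - 2))*18)*b(4, -21) + 419 = ((4/((-4*(-4 - 2))))*18)*23 + 419 = ((4/((-4*(-6))))*18)*23 + 419 = ((4/24)*18)*23 + 419 = ((4*(1/24))*18)*23 + 419 = ((⅙)*18)*23 + 419 = 3*23 + 419 = 69 + 419 = 488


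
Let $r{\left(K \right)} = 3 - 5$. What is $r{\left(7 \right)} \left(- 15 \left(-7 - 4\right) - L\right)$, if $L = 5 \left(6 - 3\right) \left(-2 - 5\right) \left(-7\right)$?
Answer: $1140$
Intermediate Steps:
$r{\left(K \right)} = -2$
$L = 735$ ($L = 5 \cdot 3 \left(-7\right) \left(-7\right) = 5 \left(-21\right) \left(-7\right) = \left(-105\right) \left(-7\right) = 735$)
$r{\left(7 \right)} \left(- 15 \left(-7 - 4\right) - L\right) = - 2 \left(- 15 \left(-7 - 4\right) - 735\right) = - 2 \left(\left(-15\right) \left(-11\right) - 735\right) = - 2 \left(165 - 735\right) = \left(-2\right) \left(-570\right) = 1140$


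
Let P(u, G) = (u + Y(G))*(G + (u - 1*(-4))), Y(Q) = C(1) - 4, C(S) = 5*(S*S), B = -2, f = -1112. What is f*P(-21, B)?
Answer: -422560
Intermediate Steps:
C(S) = 5*S²
Y(Q) = 1 (Y(Q) = 5*1² - 4 = 5*1 - 4 = 5 - 4 = 1)
P(u, G) = (1 + u)*(4 + G + u) (P(u, G) = (u + 1)*(G + (u - 1*(-4))) = (1 + u)*(G + (u + 4)) = (1 + u)*(G + (4 + u)) = (1 + u)*(4 + G + u))
f*P(-21, B) = -1112*(4 - 2 + (-21)² + 5*(-21) - 2*(-21)) = -1112*(4 - 2 + 441 - 105 + 42) = -1112*380 = -422560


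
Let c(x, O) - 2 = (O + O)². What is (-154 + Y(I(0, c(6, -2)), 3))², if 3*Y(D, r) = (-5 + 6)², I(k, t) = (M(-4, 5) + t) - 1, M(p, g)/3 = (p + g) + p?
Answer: 212521/9 ≈ 23613.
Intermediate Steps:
c(x, O) = 2 + 4*O² (c(x, O) = 2 + (O + O)² = 2 + (2*O)² = 2 + 4*O²)
M(p, g) = 3*g + 6*p (M(p, g) = 3*((p + g) + p) = 3*((g + p) + p) = 3*(g + 2*p) = 3*g + 6*p)
I(k, t) = -10 + t (I(k, t) = ((3*5 + 6*(-4)) + t) - 1 = ((15 - 24) + t) - 1 = (-9 + t) - 1 = -10 + t)
Y(D, r) = ⅓ (Y(D, r) = (-5 + 6)²/3 = (⅓)*1² = (⅓)*1 = ⅓)
(-154 + Y(I(0, c(6, -2)), 3))² = (-154 + ⅓)² = (-461/3)² = 212521/9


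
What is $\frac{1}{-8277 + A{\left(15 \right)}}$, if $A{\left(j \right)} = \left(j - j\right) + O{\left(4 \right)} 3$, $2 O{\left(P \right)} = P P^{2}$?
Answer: $- \frac{1}{8181} \approx -0.00012223$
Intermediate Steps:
$O{\left(P \right)} = \frac{P^{3}}{2}$ ($O{\left(P \right)} = \frac{P P^{2}}{2} = \frac{P^{3}}{2}$)
$A{\left(j \right)} = 96$ ($A{\left(j \right)} = \left(j - j\right) + \frac{4^{3}}{2} \cdot 3 = 0 + \frac{1}{2} \cdot 64 \cdot 3 = 0 + 32 \cdot 3 = 0 + 96 = 96$)
$\frac{1}{-8277 + A{\left(15 \right)}} = \frac{1}{-8277 + 96} = \frac{1}{-8181} = - \frac{1}{8181}$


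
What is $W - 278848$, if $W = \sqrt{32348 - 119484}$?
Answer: $-278848 + 4 i \sqrt{5446} \approx -2.7885 \cdot 10^{5} + 295.19 i$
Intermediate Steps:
$W = 4 i \sqrt{5446}$ ($W = \sqrt{-87136} = 4 i \sqrt{5446} \approx 295.19 i$)
$W - 278848 = 4 i \sqrt{5446} - 278848 = -278848 + 4 i \sqrt{5446}$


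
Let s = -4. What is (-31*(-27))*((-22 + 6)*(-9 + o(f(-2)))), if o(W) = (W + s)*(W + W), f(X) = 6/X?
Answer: -441936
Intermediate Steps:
o(W) = 2*W*(-4 + W) (o(W) = (W - 4)*(W + W) = (-4 + W)*(2*W) = 2*W*(-4 + W))
(-31*(-27))*((-22 + 6)*(-9 + o(f(-2)))) = (-31*(-27))*((-22 + 6)*(-9 + 2*(6/(-2))*(-4 + 6/(-2)))) = 837*(-16*(-9 + 2*(6*(-1/2))*(-4 + 6*(-1/2)))) = 837*(-16*(-9 + 2*(-3)*(-4 - 3))) = 837*(-16*(-9 + 2*(-3)*(-7))) = 837*(-16*(-9 + 42)) = 837*(-16*33) = 837*(-528) = -441936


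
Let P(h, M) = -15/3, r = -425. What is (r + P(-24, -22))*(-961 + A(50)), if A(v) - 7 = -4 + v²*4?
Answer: -3888060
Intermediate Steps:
P(h, M) = -5 (P(h, M) = -15*⅓ = -5)
A(v) = 3 + 4*v² (A(v) = 7 + (-4 + v²*4) = 7 + (-4 + 4*v²) = 3 + 4*v²)
(r + P(-24, -22))*(-961 + A(50)) = (-425 - 5)*(-961 + (3 + 4*50²)) = -430*(-961 + (3 + 4*2500)) = -430*(-961 + (3 + 10000)) = -430*(-961 + 10003) = -430*9042 = -3888060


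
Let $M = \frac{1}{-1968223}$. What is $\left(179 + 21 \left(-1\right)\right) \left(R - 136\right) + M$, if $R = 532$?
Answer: $\frac{123147776663}{1968223} \approx 62568.0$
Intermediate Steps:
$M = - \frac{1}{1968223} \approx -5.0807 \cdot 10^{-7}$
$\left(179 + 21 \left(-1\right)\right) \left(R - 136\right) + M = \left(179 + 21 \left(-1\right)\right) \left(532 - 136\right) - \frac{1}{1968223} = \left(179 - 21\right) \left(532 - 136\right) - \frac{1}{1968223} = 158 \cdot 396 - \frac{1}{1968223} = 62568 - \frac{1}{1968223} = \frac{123147776663}{1968223}$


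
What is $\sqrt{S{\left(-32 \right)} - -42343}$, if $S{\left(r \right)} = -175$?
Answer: $2 \sqrt{10542} \approx 205.35$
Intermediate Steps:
$\sqrt{S{\left(-32 \right)} - -42343} = \sqrt{-175 - -42343} = \sqrt{-175 + 42343} = \sqrt{42168} = 2 \sqrt{10542}$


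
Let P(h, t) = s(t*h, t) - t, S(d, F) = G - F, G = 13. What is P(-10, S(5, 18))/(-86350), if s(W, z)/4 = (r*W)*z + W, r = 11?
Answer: 2159/17270 ≈ 0.12501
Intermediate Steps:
s(W, z) = 4*W + 44*W*z (s(W, z) = 4*((11*W)*z + W) = 4*(11*W*z + W) = 4*(W + 11*W*z) = 4*W + 44*W*z)
S(d, F) = 13 - F
P(h, t) = -t + 4*h*t*(1 + 11*t) (P(h, t) = 4*(t*h)*(1 + 11*t) - t = 4*(h*t)*(1 + 11*t) - t = 4*h*t*(1 + 11*t) - t = -t + 4*h*t*(1 + 11*t))
P(-10, S(5, 18))/(-86350) = ((13 - 1*18)*(-1 + 4*(-10)*(1 + 11*(13 - 1*18))))/(-86350) = ((13 - 18)*(-1 + 4*(-10)*(1 + 11*(13 - 18))))*(-1/86350) = -5*(-1 + 4*(-10)*(1 + 11*(-5)))*(-1/86350) = -5*(-1 + 4*(-10)*(1 - 55))*(-1/86350) = -5*(-1 + 4*(-10)*(-54))*(-1/86350) = -5*(-1 + 2160)*(-1/86350) = -5*2159*(-1/86350) = -10795*(-1/86350) = 2159/17270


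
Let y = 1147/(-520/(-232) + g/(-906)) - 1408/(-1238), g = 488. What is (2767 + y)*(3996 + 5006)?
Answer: 428998817376108/13846411 ≈ 3.0983e+7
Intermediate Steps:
y = 9342925817/13846411 (y = 1147/(-520/(-232) + 488/(-906)) - 1408/(-1238) = 1147/(-520*(-1/232) + 488*(-1/906)) - 1408*(-1/1238) = 1147/(65/29 - 244/453) + 704/619 = 1147/(22369/13137) + 704/619 = 1147*(13137/22369) + 704/619 = 15068139/22369 + 704/619 = 9342925817/13846411 ≈ 674.75)
(2767 + y)*(3996 + 5006) = (2767 + 9342925817/13846411)*(3996 + 5006) = (47655945054/13846411)*9002 = 428998817376108/13846411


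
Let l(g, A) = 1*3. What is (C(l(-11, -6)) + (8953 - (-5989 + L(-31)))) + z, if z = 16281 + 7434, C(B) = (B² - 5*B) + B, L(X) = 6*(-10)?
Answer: 38714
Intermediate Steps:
l(g, A) = 3
L(X) = -60
C(B) = B² - 4*B
z = 23715
(C(l(-11, -6)) + (8953 - (-5989 + L(-31)))) + z = (3*(-4 + 3) + (8953 - (-5989 - 60))) + 23715 = (3*(-1) + (8953 - 1*(-6049))) + 23715 = (-3 + (8953 + 6049)) + 23715 = (-3 + 15002) + 23715 = 14999 + 23715 = 38714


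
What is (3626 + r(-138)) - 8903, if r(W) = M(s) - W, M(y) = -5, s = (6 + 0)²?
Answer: -5144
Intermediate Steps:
s = 36 (s = 6² = 36)
r(W) = -5 - W
(3626 + r(-138)) - 8903 = (3626 + (-5 - 1*(-138))) - 8903 = (3626 + (-5 + 138)) - 8903 = (3626 + 133) - 8903 = 3759 - 8903 = -5144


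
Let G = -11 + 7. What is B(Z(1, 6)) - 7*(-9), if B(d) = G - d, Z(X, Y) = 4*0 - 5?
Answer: 64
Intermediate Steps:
Z(X, Y) = -5 (Z(X, Y) = 0 - 5 = -5)
G = -4
B(d) = -4 - d
B(Z(1, 6)) - 7*(-9) = (-4 - 1*(-5)) - 7*(-9) = (-4 + 5) + 63 = 1 + 63 = 64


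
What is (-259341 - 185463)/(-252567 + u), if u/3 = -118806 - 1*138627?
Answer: 74134/170811 ≈ 0.43401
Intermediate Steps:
u = -772299 (u = 3*(-118806 - 1*138627) = 3*(-118806 - 138627) = 3*(-257433) = -772299)
(-259341 - 185463)/(-252567 + u) = (-259341 - 185463)/(-252567 - 772299) = -444804/(-1024866) = -444804*(-1/1024866) = 74134/170811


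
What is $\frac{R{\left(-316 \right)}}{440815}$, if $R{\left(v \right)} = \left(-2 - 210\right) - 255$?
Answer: $- \frac{467}{440815} \approx -0.0010594$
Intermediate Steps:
$R{\left(v \right)} = -467$ ($R{\left(v \right)} = -212 - 255 = -467$)
$\frac{R{\left(-316 \right)}}{440815} = - \frac{467}{440815}$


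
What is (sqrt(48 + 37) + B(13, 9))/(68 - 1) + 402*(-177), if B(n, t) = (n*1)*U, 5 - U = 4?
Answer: -4767305/67 + sqrt(85)/67 ≈ -71154.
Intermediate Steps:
U = 1 (U = 5 - 1*4 = 5 - 4 = 1)
B(n, t) = n (B(n, t) = (n*1)*1 = n*1 = n)
(sqrt(48 + 37) + B(13, 9))/(68 - 1) + 402*(-177) = (sqrt(48 + 37) + 13)/(68 - 1) + 402*(-177) = (sqrt(85) + 13)/67 - 71154 = (13 + sqrt(85))*(1/67) - 71154 = (13/67 + sqrt(85)/67) - 71154 = -4767305/67 + sqrt(85)/67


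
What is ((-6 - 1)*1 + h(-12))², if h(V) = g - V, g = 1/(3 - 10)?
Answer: 1156/49 ≈ 23.592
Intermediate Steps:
g = -⅐ (g = 1/(-7) = -⅐ ≈ -0.14286)
h(V) = -⅐ - V
((-6 - 1)*1 + h(-12))² = ((-6 - 1)*1 + (-⅐ - 1*(-12)))² = (-7*1 + (-⅐ + 12))² = (-7 + 83/7)² = (34/7)² = 1156/49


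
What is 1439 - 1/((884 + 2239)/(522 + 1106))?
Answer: 4492369/3123 ≈ 1438.5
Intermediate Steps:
1439 - 1/((884 + 2239)/(522 + 1106)) = 1439 - 1/(3123/1628) = 1439 - 1/(3123*(1/1628)) = 1439 - 1/3123/1628 = 1439 - 1*1628/3123 = 1439 - 1628/3123 = 4492369/3123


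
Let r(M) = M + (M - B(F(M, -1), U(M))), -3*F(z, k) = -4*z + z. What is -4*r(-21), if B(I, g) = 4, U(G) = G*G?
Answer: 184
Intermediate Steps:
F(z, k) = z (F(z, k) = -(-4*z + z)/3 = -(-1)*z = z)
U(G) = G**2
r(M) = -4 + 2*M (r(M) = M + (M - 1*4) = M + (M - 4) = M + (-4 + M) = -4 + 2*M)
-4*r(-21) = -4*(-4 + 2*(-21)) = -4*(-4 - 42) = -4*(-46) = 184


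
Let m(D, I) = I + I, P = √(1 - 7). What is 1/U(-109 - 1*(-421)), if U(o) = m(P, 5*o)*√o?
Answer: √78/486720 ≈ 1.8145e-5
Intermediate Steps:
P = I*√6 (P = √(-6) = I*√6 ≈ 2.4495*I)
m(D, I) = 2*I
U(o) = 10*o^(3/2) (U(o) = (2*(5*o))*√o = (10*o)*√o = 10*o^(3/2))
1/U(-109 - 1*(-421)) = 1/(10*(-109 - 1*(-421))^(3/2)) = 1/(10*(-109 + 421)^(3/2)) = 1/(10*312^(3/2)) = 1/(10*(624*√78)) = 1/(6240*√78) = √78/486720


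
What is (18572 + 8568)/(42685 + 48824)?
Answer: 460/1551 ≈ 0.29658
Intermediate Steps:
(18572 + 8568)/(42685 + 48824) = 27140/91509 = 27140*(1/91509) = 460/1551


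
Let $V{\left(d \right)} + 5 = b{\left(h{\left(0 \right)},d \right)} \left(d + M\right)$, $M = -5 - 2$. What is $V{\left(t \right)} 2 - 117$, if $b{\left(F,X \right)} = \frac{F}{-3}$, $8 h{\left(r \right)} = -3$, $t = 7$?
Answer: $-127$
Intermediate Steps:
$h{\left(r \right)} = - \frac{3}{8}$ ($h{\left(r \right)} = \frac{1}{8} \left(-3\right) = - \frac{3}{8}$)
$b{\left(F,X \right)} = - \frac{F}{3}$ ($b{\left(F,X \right)} = F \left(- \frac{1}{3}\right) = - \frac{F}{3}$)
$M = -7$ ($M = -5 - 2 = -7$)
$V{\left(d \right)} = - \frac{47}{8} + \frac{d}{8}$ ($V{\left(d \right)} = -5 + \left(- \frac{1}{3}\right) \left(- \frac{3}{8}\right) \left(d - 7\right) = -5 + \frac{-7 + d}{8} = -5 + \left(- \frac{7}{8} + \frac{d}{8}\right) = - \frac{47}{8} + \frac{d}{8}$)
$V{\left(t \right)} 2 - 117 = \left(- \frac{47}{8} + \frac{1}{8} \cdot 7\right) 2 - 117 = \left(- \frac{47}{8} + \frac{7}{8}\right) 2 - 117 = \left(-5\right) 2 - 117 = -10 - 117 = -127$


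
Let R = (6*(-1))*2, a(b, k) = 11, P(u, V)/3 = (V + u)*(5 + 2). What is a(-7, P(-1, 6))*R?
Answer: -132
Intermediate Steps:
P(u, V) = 21*V + 21*u (P(u, V) = 3*((V + u)*(5 + 2)) = 3*((V + u)*7) = 3*(7*V + 7*u) = 21*V + 21*u)
R = -12 (R = -6*2 = -12)
a(-7, P(-1, 6))*R = 11*(-12) = -132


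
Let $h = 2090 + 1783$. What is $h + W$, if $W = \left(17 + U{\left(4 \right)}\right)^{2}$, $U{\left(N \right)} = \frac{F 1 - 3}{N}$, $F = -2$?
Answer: $\frac{65937}{16} \approx 4121.1$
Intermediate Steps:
$U{\left(N \right)} = - \frac{5}{N}$ ($U{\left(N \right)} = \frac{\left(-2\right) 1 - 3}{N} = \frac{-2 - 3}{N} = - \frac{5}{N}$)
$h = 3873$
$W = \frac{3969}{16}$ ($W = \left(17 - \frac{5}{4}\right)^{2} = \left(\frac{63}{4}\right)^{2} = \frac{3969}{16} \approx 248.06$)
$h + W = 3873 + \frac{3969}{16} = \frac{65937}{16}$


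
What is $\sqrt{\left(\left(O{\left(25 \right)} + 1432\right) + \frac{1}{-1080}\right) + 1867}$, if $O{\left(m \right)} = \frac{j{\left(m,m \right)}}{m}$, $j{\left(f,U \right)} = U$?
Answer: $\frac{\sqrt{106919970}}{180} \approx 57.446$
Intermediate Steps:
$O{\left(m \right)} = 1$ ($O{\left(m \right)} = \frac{m}{m} = 1$)
$\sqrt{\left(\left(O{\left(25 \right)} + 1432\right) + \frac{1}{-1080}\right) + 1867} = \sqrt{\left(\left(1 + 1432\right) + \frac{1}{-1080}\right) + 1867} = \sqrt{\left(1433 - \frac{1}{1080}\right) + 1867} = \sqrt{\frac{1547639}{1080} + 1867} = \sqrt{\frac{3563999}{1080}} = \frac{\sqrt{106919970}}{180}$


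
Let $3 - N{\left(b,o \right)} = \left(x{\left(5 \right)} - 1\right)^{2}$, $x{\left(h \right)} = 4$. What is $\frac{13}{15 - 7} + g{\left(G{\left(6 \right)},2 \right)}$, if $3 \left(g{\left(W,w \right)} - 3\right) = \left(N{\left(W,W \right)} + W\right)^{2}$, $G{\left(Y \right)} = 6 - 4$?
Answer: $\frac{239}{24} \approx 9.9583$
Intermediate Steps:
$G{\left(Y \right)} = 2$
$N{\left(b,o \right)} = -6$ ($N{\left(b,o \right)} = 3 - \left(4 - 1\right)^{2} = 3 - 3^{2} = 3 - 9 = -6$)
$g{\left(W,w \right)} = 3 + \frac{\left(-6 + W\right)^{2}}{3}$
$\frac{13}{15 - 7} + g{\left(G{\left(6 \right)},2 \right)} = \frac{13}{15 - 7} + \left(3 + \frac{\left(-6 + 2\right)^{2}}{3}\right) = \frac{13}{8} + \left(3 + \frac{\left(-4\right)^{2}}{3}\right) = 13 \cdot \frac{1}{8} + \left(3 + \frac{1}{3} \cdot 16\right) = \frac{13}{8} + \left(3 + \frac{16}{3}\right) = \frac{13}{8} + \frac{25}{3} = \frac{239}{24}$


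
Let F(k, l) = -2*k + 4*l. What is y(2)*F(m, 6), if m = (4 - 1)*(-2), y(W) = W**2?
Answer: 144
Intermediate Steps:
m = -6 (m = 3*(-2) = -6)
y(2)*F(m, 6) = 2**2*(-2*(-6) + 4*6) = 4*(12 + 24) = 4*36 = 144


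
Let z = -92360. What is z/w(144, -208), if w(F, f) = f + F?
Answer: 11545/8 ≈ 1443.1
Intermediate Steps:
w(F, f) = F + f
z/w(144, -208) = -92360/(144 - 208) = -92360/(-64) = -92360*(-1/64) = 11545/8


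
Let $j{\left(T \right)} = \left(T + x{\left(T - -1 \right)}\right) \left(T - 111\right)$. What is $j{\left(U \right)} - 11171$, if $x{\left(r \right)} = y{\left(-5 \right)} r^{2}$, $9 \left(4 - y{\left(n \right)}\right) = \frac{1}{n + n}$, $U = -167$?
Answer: $- \frac{1381146049}{45} \approx -3.0692 \cdot 10^{7}$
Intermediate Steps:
$y{\left(n \right)} = 4 - \frac{1}{18 n}$ ($y{\left(n \right)} = 4 - \frac{1}{9 \left(n + n\right)} = 4 - \frac{1}{9 \cdot 2 n} = 4 - \frac{\frac{1}{2} \frac{1}{n}}{9} = 4 - \frac{1}{18 n}$)
$x{\left(r \right)} = \frac{361 r^{2}}{90}$ ($x{\left(r \right)} = \left(4 - \frac{1}{18 \left(-5\right)}\right) r^{2} = \left(4 - - \frac{1}{90}\right) r^{2} = \left(4 + \frac{1}{90}\right) r^{2} = \frac{361 r^{2}}{90}$)
$j{\left(T \right)} = \left(-111 + T\right) \left(T + \frac{361 \left(1 + T\right)^{2}}{90}\right)$ ($j{\left(T \right)} = \left(T + \frac{361 \left(T - -1\right)^{2}}{90}\right) \left(T - 111\right) = \left(T + \frac{361 \left(T + 1\right)^{2}}{90}\right) \left(-111 + T\right) = \left(T + \frac{361 \left(1 + T\right)^{2}}{90}\right) \left(-111 + T\right) = \left(-111 + T\right) \left(T + \frac{361 \left(1 + T\right)^{2}}{90}\right)$)
$j{\left(U \right)} - 11171 = \left(- \frac{13357}{30} - - \frac{14991757}{90} - \frac{39259 \left(-167\right)^{2}}{90} + \frac{361 \left(-167\right)^{3}}{90}\right) - 11171 = \left(- \frac{13357}{30} + \frac{14991757}{90} - \frac{1094894251}{90} + \frac{361}{90} \left(-4657463\right)\right) - 11171 = \left(- \frac{13357}{30} + \frac{14991757}{90} - \frac{1094894251}{90} - \frac{1681344143}{90}\right) - 11171 = - \frac{1380643354}{45} - 11171 = - \frac{1381146049}{45}$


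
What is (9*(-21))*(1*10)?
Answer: -1890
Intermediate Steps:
(9*(-21))*(1*10) = -189*10 = -1890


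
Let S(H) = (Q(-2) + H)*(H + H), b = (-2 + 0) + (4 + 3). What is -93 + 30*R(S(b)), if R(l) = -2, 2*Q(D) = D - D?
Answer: -153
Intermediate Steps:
b = 5 (b = -2 + 7 = 5)
Q(D) = 0 (Q(D) = (D - D)/2 = (½)*0 = 0)
S(H) = 2*H² (S(H) = (0 + H)*(H + H) = H*(2*H) = 2*H²)
-93 + 30*R(S(b)) = -93 + 30*(-2) = -93 - 60 = -153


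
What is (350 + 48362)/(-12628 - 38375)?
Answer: -48712/51003 ≈ -0.95508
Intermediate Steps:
(350 + 48362)/(-12628 - 38375) = 48712/(-51003) = 48712*(-1/51003) = -48712/51003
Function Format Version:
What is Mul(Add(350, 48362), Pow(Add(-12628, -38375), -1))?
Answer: Rational(-48712, 51003) ≈ -0.95508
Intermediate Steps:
Mul(Add(350, 48362), Pow(Add(-12628, -38375), -1)) = Mul(48712, Pow(-51003, -1)) = Mul(48712, Rational(-1, 51003)) = Rational(-48712, 51003)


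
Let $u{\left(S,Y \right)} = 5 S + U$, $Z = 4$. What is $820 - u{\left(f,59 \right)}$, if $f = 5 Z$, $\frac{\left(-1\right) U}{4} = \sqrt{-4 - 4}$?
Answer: $720 + 8 i \sqrt{2} \approx 720.0 + 11.314 i$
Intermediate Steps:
$U = - 8 i \sqrt{2}$ ($U = - 4 \sqrt{-4 - 4} = - 4 \sqrt{-8} = - 4 \cdot 2 i \sqrt{2} = - 8 i \sqrt{2} \approx - 11.314 i$)
$f = 20$ ($f = 5 \cdot 4 = 20$)
$u{\left(S,Y \right)} = 5 S - 8 i \sqrt{2}$
$820 - u{\left(f,59 \right)} = 820 - \left(5 \cdot 20 - 8 i \sqrt{2}\right) = 820 - \left(100 - 8 i \sqrt{2}\right) = 720 + 8 i \sqrt{2}$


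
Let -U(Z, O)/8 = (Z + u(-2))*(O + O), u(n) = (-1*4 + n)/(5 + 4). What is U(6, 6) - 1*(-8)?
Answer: -504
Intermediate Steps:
u(n) = -4/9 + n/9 (u(n) = (-4 + n)/9 = (-4 + n)*(⅑) = -4/9 + n/9)
U(Z, O) = -16*O*(-⅔ + Z) (U(Z, O) = -8*(Z + (-4/9 + (⅑)*(-2)))*(O + O) = -8*(Z + (-4/9 - 2/9))*2*O = -8*(Z - ⅔)*2*O = -8*(-⅔ + Z)*2*O = -16*O*(-⅔ + Z))
U(6, 6) - 1*(-8) = (16/3)*6*(2 - 3*6) - 1*(-8) = (16/3)*6*(2 - 18) + 8 = (16/3)*6*(-16) + 8 = -512 + 8 = -504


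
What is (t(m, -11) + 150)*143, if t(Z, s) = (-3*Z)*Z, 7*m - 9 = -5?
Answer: 1044186/49 ≈ 21310.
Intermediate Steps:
m = 4/7 (m = 9/7 + (⅐)*(-5) = 9/7 - 5/7 = 4/7 ≈ 0.57143)
t(Z, s) = -3*Z²
(t(m, -11) + 150)*143 = (-3*(4/7)² + 150)*143 = (-3*16/49 + 150)*143 = (-48/49 + 150)*143 = (7302/49)*143 = 1044186/49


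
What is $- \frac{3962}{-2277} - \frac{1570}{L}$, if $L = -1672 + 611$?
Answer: $\frac{7778572}{2415897} \approx 3.2197$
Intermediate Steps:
$L = -1061$
$- \frac{3962}{-2277} - \frac{1570}{L} = - \frac{3962}{-2277} - \frac{1570}{-1061} = \left(-3962\right) \left(- \frac{1}{2277}\right) - - \frac{1570}{1061} = \frac{3962}{2277} + \frac{1570}{1061} = \frac{7778572}{2415897}$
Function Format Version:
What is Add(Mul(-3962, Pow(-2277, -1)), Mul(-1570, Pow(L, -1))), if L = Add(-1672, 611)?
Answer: Rational(7778572, 2415897) ≈ 3.2197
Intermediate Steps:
L = -1061
Add(Mul(-3962, Pow(-2277, -1)), Mul(-1570, Pow(L, -1))) = Add(Mul(-3962, Pow(-2277, -1)), Mul(-1570, Pow(-1061, -1))) = Add(Mul(-3962, Rational(-1, 2277)), Mul(-1570, Rational(-1, 1061))) = Add(Rational(3962, 2277), Rational(1570, 1061)) = Rational(7778572, 2415897)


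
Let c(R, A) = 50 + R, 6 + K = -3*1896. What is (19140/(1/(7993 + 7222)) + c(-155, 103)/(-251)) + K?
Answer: 73093561011/251 ≈ 2.9121e+8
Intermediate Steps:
K = -5694 (K = -6 - 3*1896 = -6 - 5688 = -5694)
(19140/(1/(7993 + 7222)) + c(-155, 103)/(-251)) + K = (19140/(1/(7993 + 7222)) + (50 - 155)/(-251)) - 5694 = (19140/(1/15215) - 105*(-1/251)) - 5694 = (19140/(1/15215) + 105/251) - 5694 = (19140*15215 + 105/251) - 5694 = (291215100 + 105/251) - 5694 = 73094990205/251 - 5694 = 73093561011/251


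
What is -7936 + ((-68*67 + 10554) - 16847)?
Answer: -18785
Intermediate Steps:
-7936 + ((-68*67 + 10554) - 16847) = -7936 + ((-4556 + 10554) - 16847) = -7936 + (5998 - 16847) = -7936 - 10849 = -18785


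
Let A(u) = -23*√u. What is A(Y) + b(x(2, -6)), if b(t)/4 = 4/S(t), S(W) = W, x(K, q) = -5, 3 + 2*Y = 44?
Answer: -16/5 - 23*√82/2 ≈ -107.34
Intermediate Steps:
Y = 41/2 (Y = -3/2 + (½)*44 = -3/2 + 22 = 41/2 ≈ 20.500)
b(t) = 16/t (b(t) = 4*(4/t) = 16/t)
A(Y) + b(x(2, -6)) = -23*√82/2 + 16/(-5) = -23*√82/2 + 16*(-⅕) = -23*√82/2 - 16/5 = -16/5 - 23*√82/2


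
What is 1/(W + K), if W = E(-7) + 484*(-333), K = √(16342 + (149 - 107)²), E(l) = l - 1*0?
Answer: -161179/25978651935 - √18106/25978651935 ≈ -6.2095e-6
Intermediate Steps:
E(l) = l (E(l) = l + 0 = l)
K = √18106 (K = √(16342 + 42²) = √(16342 + 1764) = √18106 ≈ 134.56)
W = -161179 (W = -7 + 484*(-333) = -7 - 161172 = -161179)
1/(W + K) = 1/(-161179 + √18106)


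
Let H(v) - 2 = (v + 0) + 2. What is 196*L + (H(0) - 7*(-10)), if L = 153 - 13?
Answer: 27514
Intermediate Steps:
L = 140
H(v) = 4 + v (H(v) = 2 + ((v + 0) + 2) = 2 + (v + 2) = 2 + (2 + v) = 4 + v)
196*L + (H(0) - 7*(-10)) = 196*140 + ((4 + 0) - 7*(-10)) = 27440 + (4 + 70) = 27440 + 74 = 27514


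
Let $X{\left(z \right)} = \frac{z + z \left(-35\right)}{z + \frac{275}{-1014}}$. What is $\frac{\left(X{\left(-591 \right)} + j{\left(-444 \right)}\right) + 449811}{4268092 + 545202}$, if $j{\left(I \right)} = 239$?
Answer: $\frac{134903326067}{1442902802203} \approx 0.093494$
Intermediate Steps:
$X{\left(z \right)} = - \frac{34 z}{- \frac{275}{1014} + z}$ ($X{\left(z \right)} = \frac{z - 35 z}{z + 275 \left(- \frac{1}{1014}\right)} = \frac{\left(-34\right) z}{z - \frac{275}{1014}} = \frac{\left(-34\right) z}{- \frac{275}{1014} + z} = - \frac{34 z}{- \frac{275}{1014} + z}$)
$\frac{\left(X{\left(-591 \right)} + j{\left(-444 \right)}\right) + 449811}{4268092 + 545202} = \frac{\left(\left(-34476\right) \left(-591\right) \frac{1}{-275 + 1014 \left(-591\right)} + 239\right) + 449811}{4268092 + 545202} = \frac{\left(\left(-34476\right) \left(-591\right) \frac{1}{-275 - 599274} + 239\right) + 449811}{4813294} = \left(\left(\left(-34476\right) \left(-591\right) \frac{1}{-599549} + 239\right) + 449811\right) \frac{1}{4813294} = \left(\left(\left(-34476\right) \left(-591\right) \left(- \frac{1}{599549}\right) + 239\right) + 449811\right) \frac{1}{4813294} = \left(\left(- \frac{20375316}{599549} + 239\right) + 449811\right) \frac{1}{4813294} = \left(\frac{122916895}{599549} + 449811\right) \frac{1}{4813294} = \frac{269806652134}{599549} \cdot \frac{1}{4813294} = \frac{134903326067}{1442902802203}$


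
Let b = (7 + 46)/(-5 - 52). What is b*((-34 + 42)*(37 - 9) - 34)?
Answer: -530/3 ≈ -176.67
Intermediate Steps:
b = -53/57 (b = 53/(-57) = 53*(-1/57) = -53/57 ≈ -0.92982)
b*((-34 + 42)*(37 - 9) - 34) = -53*((-34 + 42)*(37 - 9) - 34)/57 = -53*(8*28 - 34)/57 = -53*(224 - 34)/57 = -53/57*190 = -530/3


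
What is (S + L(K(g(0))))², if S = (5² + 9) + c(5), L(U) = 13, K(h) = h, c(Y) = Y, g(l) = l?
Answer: 2704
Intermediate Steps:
S = 39 (S = (5² + 9) + 5 = (25 + 9) + 5 = 34 + 5 = 39)
(S + L(K(g(0))))² = (39 + 13)² = 52² = 2704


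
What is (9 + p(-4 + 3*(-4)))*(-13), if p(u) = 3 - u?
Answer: -364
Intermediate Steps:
(9 + p(-4 + 3*(-4)))*(-13) = (9 + (3 - (-4 + 3*(-4))))*(-13) = (9 + (3 - (-4 - 12)))*(-13) = (9 + (3 - 1*(-16)))*(-13) = (9 + (3 + 16))*(-13) = (9 + 19)*(-13) = 28*(-13) = -364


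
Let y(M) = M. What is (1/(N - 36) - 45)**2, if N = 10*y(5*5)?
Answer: 92717641/45796 ≈ 2024.6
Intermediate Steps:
N = 250 (N = 10*(5*5) = 10*25 = 250)
(1/(N - 36) - 45)**2 = (1/(250 - 36) - 45)**2 = (1/214 - 45)**2 = (-9629/214)**2 = 92717641/45796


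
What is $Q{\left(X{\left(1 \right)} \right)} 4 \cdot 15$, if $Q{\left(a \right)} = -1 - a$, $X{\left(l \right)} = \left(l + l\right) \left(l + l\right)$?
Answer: $-300$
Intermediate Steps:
$X{\left(l \right)} = 4 l^{2}$ ($X{\left(l \right)} = 2 l 2 l = 4 l^{2}$)
$Q{\left(X{\left(1 \right)} \right)} 4 \cdot 15 = \left(-1 - 4 \cdot 1^{2}\right) 4 \cdot 15 = \left(-1 - 4 \cdot 1\right) 4 \cdot 15 = \left(-1 - 4\right) 4 \cdot 15 = \left(-5\right) 4 \cdot 15 = \left(-20\right) 15 = -300$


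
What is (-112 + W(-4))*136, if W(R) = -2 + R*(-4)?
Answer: -13328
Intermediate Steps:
W(R) = -2 - 4*R
(-112 + W(-4))*136 = (-112 + (-2 - 4*(-4)))*136 = (-112 + (-2 + 16))*136 = (-112 + 14)*136 = -98*136 = -13328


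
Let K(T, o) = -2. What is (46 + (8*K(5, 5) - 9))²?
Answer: 441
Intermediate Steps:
(46 + (8*K(5, 5) - 9))² = (46 + (8*(-2) - 9))² = (46 + (-16 - 9))² = (46 - 25)² = 21² = 441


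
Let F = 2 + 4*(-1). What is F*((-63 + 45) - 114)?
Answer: 264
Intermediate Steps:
F = -2 (F = 2 - 4 = -2)
F*((-63 + 45) - 114) = -2*((-63 + 45) - 114) = -2*(-18 - 114) = -2*(-132) = 264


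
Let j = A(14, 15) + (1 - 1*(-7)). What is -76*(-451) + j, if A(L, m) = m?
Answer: 34299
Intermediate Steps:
j = 23 (j = 15 + (1 - 1*(-7)) = 15 + (1 + 7) = 15 + 8 = 23)
-76*(-451) + j = -76*(-451) + 23 = 34276 + 23 = 34299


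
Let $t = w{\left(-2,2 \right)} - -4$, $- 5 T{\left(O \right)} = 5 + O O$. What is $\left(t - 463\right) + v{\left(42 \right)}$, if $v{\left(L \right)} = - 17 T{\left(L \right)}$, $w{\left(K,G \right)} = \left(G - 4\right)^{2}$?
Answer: $\frac{27798}{5} \approx 5559.6$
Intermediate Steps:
$T{\left(O \right)} = -1 - \frac{O^{2}}{5}$ ($T{\left(O \right)} = - \frac{5 + O O}{5} = - \frac{5 + O^{2}}{5} = -1 - \frac{O^{2}}{5}$)
$w{\left(K,G \right)} = \left(-4 + G\right)^{2}$
$t = 8$ ($t = \left(-4 + 2\right)^{2} - -4 = \left(-2\right)^{2} + 4 = 4 + 4 = 8$)
$v{\left(L \right)} = 17 + \frac{17 L^{2}}{5}$ ($v{\left(L \right)} = - 17 \left(-1 - \frac{L^{2}}{5}\right) = 17 + \frac{17 L^{2}}{5}$)
$\left(t - 463\right) + v{\left(42 \right)} = \left(8 - 463\right) + \left(17 + \frac{17 \cdot 42^{2}}{5}\right) = -455 + \left(17 + \frac{17}{5} \cdot 1764\right) = -455 + \left(17 + \frac{29988}{5}\right) = -455 + \frac{30073}{5} = \frac{27798}{5}$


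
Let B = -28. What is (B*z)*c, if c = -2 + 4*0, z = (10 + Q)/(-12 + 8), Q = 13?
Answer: -322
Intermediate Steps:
z = -23/4 (z = (10 + 13)/(-12 + 8) = 23/(-4) = 23*(-1/4) = -23/4 ≈ -5.7500)
c = -2 (c = -2 + 0 = -2)
(B*z)*c = -28*(-23/4)*(-2) = 161*(-2) = -322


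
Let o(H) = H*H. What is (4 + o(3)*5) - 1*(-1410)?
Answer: 1459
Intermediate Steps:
o(H) = H²
(4 + o(3)*5) - 1*(-1410) = (4 + 3²*5) - 1*(-1410) = (4 + 9*5) + 1410 = (4 + 45) + 1410 = 49 + 1410 = 1459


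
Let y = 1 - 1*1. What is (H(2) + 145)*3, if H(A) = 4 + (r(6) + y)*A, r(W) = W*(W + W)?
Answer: 879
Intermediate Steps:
r(W) = 2*W² (r(W) = W*(2*W) = 2*W²)
y = 0 (y = 1 - 1 = 0)
H(A) = 4 + 72*A (H(A) = 4 + (2*6² + 0)*A = 4 + (2*36 + 0)*A = 4 + (72 + 0)*A = 4 + 72*A)
(H(2) + 145)*3 = ((4 + 72*2) + 145)*3 = ((4 + 144) + 145)*3 = (148 + 145)*3 = 293*3 = 879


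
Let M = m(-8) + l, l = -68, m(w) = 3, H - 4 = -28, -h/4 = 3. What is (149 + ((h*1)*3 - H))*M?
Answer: -8905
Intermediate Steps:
h = -12 (h = -4*3 = -12)
H = -24 (H = 4 - 28 = -24)
M = -65 (M = 3 - 68 = -65)
(149 + ((h*1)*3 - H))*M = (149 + (-12*1*3 - 1*(-24)))*(-65) = (149 + (-12*3 + 24))*(-65) = (149 + (-36 + 24))*(-65) = (149 - 12)*(-65) = 137*(-65) = -8905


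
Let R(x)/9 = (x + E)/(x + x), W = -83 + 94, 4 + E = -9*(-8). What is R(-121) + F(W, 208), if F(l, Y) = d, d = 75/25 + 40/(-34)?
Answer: 15611/4114 ≈ 3.7946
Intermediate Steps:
E = 68 (E = -4 - 9*(-8) = -4 + 72 = 68)
W = 11
R(x) = 9*(68 + x)/(2*x) (R(x) = 9*((x + 68)/(x + x)) = 9*((68 + x)/((2*x))) = 9*((68 + x)*(1/(2*x))) = 9*((68 + x)/(2*x)) = 9*(68 + x)/(2*x))
d = 31/17 (d = 75*(1/25) + 40*(-1/34) = 3 - 20/17 = 31/17 ≈ 1.8235)
F(l, Y) = 31/17
R(-121) + F(W, 208) = (9/2 + 306/(-121)) + 31/17 = (9/2 + 306*(-1/121)) + 31/17 = (9/2 - 306/121) + 31/17 = 477/242 + 31/17 = 15611/4114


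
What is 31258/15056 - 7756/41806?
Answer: 297499403/157357784 ≈ 1.8906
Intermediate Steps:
31258/15056 - 7756/41806 = 31258*(1/15056) - 7756*1/41806 = 15629/7528 - 3878/20903 = 297499403/157357784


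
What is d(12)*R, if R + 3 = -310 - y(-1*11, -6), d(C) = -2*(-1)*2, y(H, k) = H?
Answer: -1208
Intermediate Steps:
d(C) = 4 (d(C) = 2*2 = 4)
R = -302 (R = -3 + (-310 - (-1)*11) = -3 + (-310 - 1*(-11)) = -3 + (-310 + 11) = -3 - 299 = -302)
d(12)*R = 4*(-302) = -1208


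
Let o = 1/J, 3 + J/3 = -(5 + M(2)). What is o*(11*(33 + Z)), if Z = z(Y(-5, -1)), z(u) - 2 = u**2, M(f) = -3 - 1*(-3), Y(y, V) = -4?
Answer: -187/8 ≈ -23.375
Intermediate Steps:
M(f) = 0 (M(f) = -3 + 3 = 0)
z(u) = 2 + u**2
Z = 18 (Z = 2 + (-4)**2 = 2 + 16 = 18)
J = -24 (J = -9 + 3*(-(5 + 0)) = -9 + 3*(-1*5) = -9 + 3*(-5) = -9 - 15 = -24)
o = -1/24 (o = 1/(-24) = -1/24 ≈ -0.041667)
o*(11*(33 + Z)) = -11*(33 + 18)/24 = -11*51/24 = -1/24*561 = -187/8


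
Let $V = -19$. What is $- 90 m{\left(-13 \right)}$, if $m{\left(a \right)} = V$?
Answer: $1710$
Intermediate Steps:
$m{\left(a \right)} = -19$
$- 90 m{\left(-13 \right)} = \left(-90\right) \left(-19\right) = 1710$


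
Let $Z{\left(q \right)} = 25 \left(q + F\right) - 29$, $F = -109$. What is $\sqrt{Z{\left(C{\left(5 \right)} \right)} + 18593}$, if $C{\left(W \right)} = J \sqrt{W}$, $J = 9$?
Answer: $\sqrt{15839 + 225 \sqrt{5}} \approx 127.84$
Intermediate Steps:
$C{\left(W \right)} = 9 \sqrt{W}$
$Z{\left(q \right)} = -2754 + 25 q$ ($Z{\left(q \right)} = 25 \left(q - 109\right) - 29 = 25 \left(-109 + q\right) - 29 = \left(-2725 + 25 q\right) - 29 = -2754 + 25 q$)
$\sqrt{Z{\left(C{\left(5 \right)} \right)} + 18593} = \sqrt{\left(-2754 + 25 \cdot 9 \sqrt{5}\right) + 18593} = \sqrt{\left(-2754 + 225 \sqrt{5}\right) + 18593} = \sqrt{15839 + 225 \sqrt{5}}$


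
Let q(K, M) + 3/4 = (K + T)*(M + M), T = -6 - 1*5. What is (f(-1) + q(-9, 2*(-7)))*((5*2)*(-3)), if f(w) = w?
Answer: -33495/2 ≈ -16748.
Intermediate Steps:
T = -11 (T = -6 - 5 = -11)
q(K, M) = -¾ + 2*M*(-11 + K) (q(K, M) = -¾ + (K - 11)*(M + M) = -¾ + (-11 + K)*(2*M) = -¾ + 2*M*(-11 + K))
(f(-1) + q(-9, 2*(-7)))*((5*2)*(-3)) = (-1 + (-¾ - 44*(-7) + 2*(-9)*(2*(-7))))*((5*2)*(-3)) = (-1 + (-¾ - 22*(-14) + 2*(-9)*(-14)))*(10*(-3)) = (-1 + (-¾ + 308 + 252))*(-30) = (-1 + 2237/4)*(-30) = (2233/4)*(-30) = -33495/2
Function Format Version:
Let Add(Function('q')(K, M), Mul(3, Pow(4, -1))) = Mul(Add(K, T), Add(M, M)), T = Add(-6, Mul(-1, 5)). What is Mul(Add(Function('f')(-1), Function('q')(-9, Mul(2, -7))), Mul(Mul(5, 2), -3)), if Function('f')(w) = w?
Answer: Rational(-33495, 2) ≈ -16748.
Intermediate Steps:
T = -11 (T = Add(-6, -5) = -11)
Function('q')(K, M) = Add(Rational(-3, 4), Mul(2, M, Add(-11, K))) (Function('q')(K, M) = Add(Rational(-3, 4), Mul(Add(K, -11), Add(M, M))) = Add(Rational(-3, 4), Mul(Add(-11, K), Mul(2, M))) = Add(Rational(-3, 4), Mul(2, M, Add(-11, K))))
Mul(Add(Function('f')(-1), Function('q')(-9, Mul(2, -7))), Mul(Mul(5, 2), -3)) = Mul(Add(-1, Add(Rational(-3, 4), Mul(-22, Mul(2, -7)), Mul(2, -9, Mul(2, -7)))), Mul(Mul(5, 2), -3)) = Mul(Add(-1, Add(Rational(-3, 4), Mul(-22, -14), Mul(2, -9, -14))), Mul(10, -3)) = Mul(Add(-1, Add(Rational(-3, 4), 308, 252)), -30) = Mul(Add(-1, Rational(2237, 4)), -30) = Mul(Rational(2233, 4), -30) = Rational(-33495, 2)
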